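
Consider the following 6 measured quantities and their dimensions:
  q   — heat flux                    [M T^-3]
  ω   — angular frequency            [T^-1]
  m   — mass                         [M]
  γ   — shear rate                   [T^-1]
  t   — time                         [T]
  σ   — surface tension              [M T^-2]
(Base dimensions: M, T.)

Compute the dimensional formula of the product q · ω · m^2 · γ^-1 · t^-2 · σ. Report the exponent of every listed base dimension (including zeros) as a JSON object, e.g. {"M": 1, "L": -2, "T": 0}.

{"M": 4, "T": -7}

Write exponents as rows M,T / cols q,ω,m,γ,t,σ:
  M: [ 1  0  1  0  0  1]
  T: [-3 -1  0 -1  1 -2]
  [M]: (1)·1+(1)·0+(2)·1+(-1)·0+(-2)·0+(1)·1 = 4
  [T]: (1)·-3+(1)·-1+(2)·0+(-1)·-1+(-2)·1+(1)·-2 = -7
⇒ M^4 T^-7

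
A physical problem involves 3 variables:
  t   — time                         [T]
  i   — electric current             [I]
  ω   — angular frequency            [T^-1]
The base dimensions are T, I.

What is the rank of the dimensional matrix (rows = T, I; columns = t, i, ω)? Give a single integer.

2

Dimensional matrix (T×I by t×i×ω):
  T: [ 1  0 -1]
  I: [ 0  1  0]
Echelon form has 2 nonzero rows (pivots: t,i)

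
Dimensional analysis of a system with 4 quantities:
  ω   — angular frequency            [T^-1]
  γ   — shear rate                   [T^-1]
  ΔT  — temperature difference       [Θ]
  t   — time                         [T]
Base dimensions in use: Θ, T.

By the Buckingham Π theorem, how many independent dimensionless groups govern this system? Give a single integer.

Write exponents as rows Θ,T / cols ω,γ,ΔT,t:
  Θ: [ 0  0  1  0]
  T: [-1 -1  0  1]
RREF → pivots at {ω,ΔT} ⇒ r = 2
n=4, r=2 ⇒ 2 dimensionless groups

2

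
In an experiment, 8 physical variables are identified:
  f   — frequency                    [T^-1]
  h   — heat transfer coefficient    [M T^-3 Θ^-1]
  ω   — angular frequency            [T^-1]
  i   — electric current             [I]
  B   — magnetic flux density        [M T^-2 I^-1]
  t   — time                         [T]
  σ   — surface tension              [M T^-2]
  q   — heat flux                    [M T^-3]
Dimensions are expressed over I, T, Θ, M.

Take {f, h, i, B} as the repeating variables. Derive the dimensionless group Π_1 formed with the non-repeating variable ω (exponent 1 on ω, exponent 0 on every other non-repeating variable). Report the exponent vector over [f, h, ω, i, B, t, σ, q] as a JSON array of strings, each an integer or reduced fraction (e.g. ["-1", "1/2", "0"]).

Write exponents as rows I,T,Θ,M / cols f,h,ω,i,B,t,σ,q:
  I: [ 0  0  0  1 -1  0  0  0]
  T: [-1 -3 -1  0 -2  1 -2 -3]
  Θ: [ 0 -1  0  0  0  0  0  0]
  M: [ 0  1  0  0  1  0  1  1]
Row reduction gives pivot columns f,h,i,B; rank = 4
Pivot set = {f,h,i,B}, free = {ω,t,σ,q}
RREF:
  r0: [   1    0    1    0    0   -1    0    1]
  r1: [   0    1    0    0    0    0    0    0]
  r2: [   0    0    0    1    0    0    1    1]
  r3: [   0    0    0    0    1    0    1    1]
Fix exponent of ω at 1, t at 0, σ at 0, q at 0; solve each RREF row for its pivot's exponent:
  r0: exp(f) + (1)·1 = 0 ⇒ exp(f) = -1
  r1: exp(h) + (0)·1 = 0 ⇒ exp(h) = 0
  r2: exp(i) + (0)·1 = 0 ⇒ exp(i) = 0
  r3: exp(B) + (0)·1 = 0 ⇒ exp(B) = 0
Π_1 = f^-1 · ω

["-1", "0", "1", "0", "0", "0", "0", "0"]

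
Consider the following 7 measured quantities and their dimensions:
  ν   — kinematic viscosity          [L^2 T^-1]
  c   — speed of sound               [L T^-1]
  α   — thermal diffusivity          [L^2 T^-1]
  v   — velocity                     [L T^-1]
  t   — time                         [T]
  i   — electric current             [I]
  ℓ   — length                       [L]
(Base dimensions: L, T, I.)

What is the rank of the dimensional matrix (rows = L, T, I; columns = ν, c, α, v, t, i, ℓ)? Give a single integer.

3

Dimensional matrix (L×T×I by ν×c×α×v×t×i×ℓ):
  L: [ 2  1  2  1  0  0  1]
  T: [-1 -1 -1 -1  1  0  0]
  I: [ 0  0  0  0  0  1  0]
RREF → pivots at {ν,c,i} ⇒ r = 3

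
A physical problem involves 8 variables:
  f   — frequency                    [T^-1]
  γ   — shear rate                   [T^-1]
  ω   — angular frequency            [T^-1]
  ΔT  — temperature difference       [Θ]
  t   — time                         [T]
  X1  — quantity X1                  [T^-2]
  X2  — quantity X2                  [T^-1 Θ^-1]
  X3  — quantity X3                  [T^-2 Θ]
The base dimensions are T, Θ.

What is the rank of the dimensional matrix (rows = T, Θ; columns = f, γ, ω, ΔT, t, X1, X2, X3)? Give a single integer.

2

Exponent matrix [T,Θ] × [f,γ,ω,ΔT,t,X1,X2,X3]:
  T: [-1 -1 -1  0  1 -2 -1 -2]
  Θ: [ 0  0  0  1  0  0 -1  1]
Echelon form has 2 nonzero rows (pivots: f,ΔT)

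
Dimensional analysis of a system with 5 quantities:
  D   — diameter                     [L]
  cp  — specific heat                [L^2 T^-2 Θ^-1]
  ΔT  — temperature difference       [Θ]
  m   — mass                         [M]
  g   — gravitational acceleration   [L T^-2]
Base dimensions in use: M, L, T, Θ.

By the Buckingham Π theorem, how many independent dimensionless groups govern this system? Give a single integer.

Exponent matrix [M,L,T,Θ] × [D,cp,ΔT,m,g]:
  M: [ 0  0  0  1  0]
  L: [ 1  2  0  0  1]
  T: [ 0 -2  0  0 -2]
  Θ: [ 0 -1  1  0  0]
Row reduction gives pivot columns D,cp,ΔT,m; rank = 4
Π count = n − r = 5 − 4 = 1

1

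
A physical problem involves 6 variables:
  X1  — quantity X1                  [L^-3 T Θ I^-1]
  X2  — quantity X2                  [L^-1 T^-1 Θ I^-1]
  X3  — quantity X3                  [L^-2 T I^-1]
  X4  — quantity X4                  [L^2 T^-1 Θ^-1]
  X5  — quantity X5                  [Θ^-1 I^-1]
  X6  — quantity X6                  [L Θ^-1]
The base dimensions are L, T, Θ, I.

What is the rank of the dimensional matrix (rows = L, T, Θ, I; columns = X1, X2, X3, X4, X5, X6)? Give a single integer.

3

Exponent matrix [L,T,Θ,I] × [X1,X2,X3,X4,X5,X6]:
  L: [-3 -1 -2  2  0  1]
  T: [ 1 -1  1 -1  0  0]
  Θ: [ 1  1  0 -1 -1 -1]
  I: [-1 -1 -1  0 -1  0]
Row reduction gives pivot columns X1,X2,X3; rank = 3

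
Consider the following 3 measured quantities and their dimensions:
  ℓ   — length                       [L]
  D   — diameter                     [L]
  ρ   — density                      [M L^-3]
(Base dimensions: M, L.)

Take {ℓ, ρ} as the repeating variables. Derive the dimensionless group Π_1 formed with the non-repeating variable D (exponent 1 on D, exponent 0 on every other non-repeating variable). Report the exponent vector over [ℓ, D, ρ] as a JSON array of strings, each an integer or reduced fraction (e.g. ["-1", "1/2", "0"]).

Dimensional matrix (M×L by ℓ×D×ρ):
  M: [ 0  0  1]
  L: [ 1  1 -3]
Echelon form has 2 nonzero rows (pivots: ℓ,ρ)
Repeat: ℓ,ρ; free: D
RREF:
  r0: [   1    1    0]
  r1: [   0    0    1]
Fix exponent of D at 1; solve each RREF row for its pivot's exponent:
  r0: exp(ℓ) + (1)·1 = 0 ⇒ exp(ℓ) = -1
  r1: exp(ρ) + (0)·1 = 0 ⇒ exp(ρ) = 0
Π_1 = ℓ^-1 · D

["-1", "1", "0"]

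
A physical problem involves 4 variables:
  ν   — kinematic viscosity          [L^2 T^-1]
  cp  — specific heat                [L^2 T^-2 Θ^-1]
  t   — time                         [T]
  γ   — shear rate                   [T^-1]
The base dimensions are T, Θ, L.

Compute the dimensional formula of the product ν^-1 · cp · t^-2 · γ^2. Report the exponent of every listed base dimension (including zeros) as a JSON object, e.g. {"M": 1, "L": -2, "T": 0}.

Write exponents as rows T,Θ,L / cols ν,cp,t,γ:
  T: [-1 -2  1 -1]
  Θ: [ 0 -1  0  0]
  L: [ 2  2  0  0]
  [T]: (-1)·-1+(1)·-2+(-2)·1+(2)·-1 = -5
  [Θ]: (-1)·0+(1)·-1+(-2)·0+(2)·0 = -1
  [L]: (-1)·2+(1)·2+(-2)·0+(2)·0 = 0
⇒ T^-5 Θ^-1

{"T": -5, "Θ": -1, "L": 0}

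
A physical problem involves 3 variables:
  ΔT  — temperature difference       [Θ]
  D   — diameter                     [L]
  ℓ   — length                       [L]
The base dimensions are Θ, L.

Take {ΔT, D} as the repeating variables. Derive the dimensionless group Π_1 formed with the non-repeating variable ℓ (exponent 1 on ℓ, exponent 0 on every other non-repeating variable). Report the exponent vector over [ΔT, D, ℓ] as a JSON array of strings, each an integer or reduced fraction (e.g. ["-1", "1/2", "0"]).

["0", "-1", "1"]

Dimensional matrix (Θ×L by ΔT×D×ℓ):
  Θ: [ 1  0  0]
  L: [ 0  1  1]
RREF → pivots at {ΔT,D} ⇒ r = 2
Repeat: ΔT,D; free: ℓ
RREF:
  r0: [   1    0    0]
  r1: [   0    1    1]
Fix exponent of ℓ at 1; solve each RREF row for its pivot's exponent:
  r0: exp(ΔT) + (0)·1 = 0 ⇒ exp(ΔT) = 0
  r1: exp(D) + (1)·1 = 0 ⇒ exp(D) = -1
Π_1 = D^-1 · ℓ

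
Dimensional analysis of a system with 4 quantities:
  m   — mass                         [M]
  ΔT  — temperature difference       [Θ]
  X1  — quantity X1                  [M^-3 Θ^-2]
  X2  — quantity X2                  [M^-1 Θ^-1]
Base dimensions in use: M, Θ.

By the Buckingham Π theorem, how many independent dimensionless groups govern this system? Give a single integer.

2

Dimensional matrix (M×Θ by m×ΔT×X1×X2):
  M: [ 1  0 -3 -1]
  Θ: [ 0  1 -2 -1]
Echelon form has 2 nonzero rows (pivots: m,ΔT)
n=4, r=2 ⇒ 2 dimensionless groups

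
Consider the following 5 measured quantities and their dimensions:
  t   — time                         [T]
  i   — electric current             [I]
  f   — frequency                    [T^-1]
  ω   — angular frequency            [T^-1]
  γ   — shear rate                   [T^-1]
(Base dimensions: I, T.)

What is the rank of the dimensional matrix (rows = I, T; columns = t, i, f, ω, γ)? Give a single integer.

2

Write exponents as rows I,T / cols t,i,f,ω,γ:
  I: [ 0  1  0  0  0]
  T: [ 1  0 -1 -1 -1]
Row reduction gives pivot columns t,i; rank = 2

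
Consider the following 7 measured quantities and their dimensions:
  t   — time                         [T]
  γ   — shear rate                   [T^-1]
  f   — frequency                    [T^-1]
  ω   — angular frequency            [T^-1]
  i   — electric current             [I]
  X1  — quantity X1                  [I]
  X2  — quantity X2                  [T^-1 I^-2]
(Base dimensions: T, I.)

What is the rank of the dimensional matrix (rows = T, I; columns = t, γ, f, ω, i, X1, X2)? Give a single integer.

Dimensional matrix (T×I by t×γ×f×ω×i×X1×X2):
  T: [ 1 -1 -1 -1  0  0 -1]
  I: [ 0  0  0  0  1  1 -2]
RREF → pivots at {t,i} ⇒ r = 2

2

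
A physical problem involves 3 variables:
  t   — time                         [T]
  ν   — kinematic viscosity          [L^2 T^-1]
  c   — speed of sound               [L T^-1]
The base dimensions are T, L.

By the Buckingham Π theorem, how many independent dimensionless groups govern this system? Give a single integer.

1

Dimensional matrix (T×L by t×ν×c):
  T: [ 1 -1 -1]
  L: [ 0  2  1]
RREF → pivots at {t,ν} ⇒ r = 2
3 vars − rank 2 = 1 Π group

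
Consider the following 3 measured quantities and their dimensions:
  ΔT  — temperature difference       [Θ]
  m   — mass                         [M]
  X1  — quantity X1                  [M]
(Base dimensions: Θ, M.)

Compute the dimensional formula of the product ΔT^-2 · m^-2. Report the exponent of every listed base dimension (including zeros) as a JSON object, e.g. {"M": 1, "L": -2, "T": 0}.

Dimensional matrix (Θ×M by ΔT×m×X1):
  Θ: [ 1  0  0]
  M: [ 0  1  1]
  [Θ]: (-2)·1+(-2)·0 = -2
  [M]: (-2)·0+(-2)·1 = -2
⇒ Θ^-2 M^-2

{"Θ": -2, "M": -2}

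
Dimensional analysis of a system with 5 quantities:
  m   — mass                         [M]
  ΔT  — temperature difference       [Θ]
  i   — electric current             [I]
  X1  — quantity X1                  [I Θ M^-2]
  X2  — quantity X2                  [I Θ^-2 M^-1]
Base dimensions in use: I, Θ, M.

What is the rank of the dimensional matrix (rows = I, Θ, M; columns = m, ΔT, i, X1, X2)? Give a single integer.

Dimensional matrix (I×Θ×M by m×ΔT×i×X1×X2):
  I: [ 0  0  1  1  1]
  Θ: [ 0  1  0  1 -2]
  M: [ 1  0  0 -2 -1]
Row reduction gives pivot columns m,ΔT,i; rank = 3

3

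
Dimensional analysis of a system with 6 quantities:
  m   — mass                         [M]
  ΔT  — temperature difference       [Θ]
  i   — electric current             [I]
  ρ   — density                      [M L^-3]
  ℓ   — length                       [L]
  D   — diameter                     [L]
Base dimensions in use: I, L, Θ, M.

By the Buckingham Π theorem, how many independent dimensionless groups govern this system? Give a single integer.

Write exponents as rows I,L,Θ,M / cols m,ΔT,i,ρ,ℓ,D:
  I: [ 0  0  1  0  0  0]
  L: [ 0  0  0 -3  1  1]
  Θ: [ 0  1  0  0  0  0]
  M: [ 1  0  0  1  0  0]
RREF → pivots at {m,ΔT,i,ρ} ⇒ r = 4
n=6, r=4 ⇒ 2 dimensionless groups

2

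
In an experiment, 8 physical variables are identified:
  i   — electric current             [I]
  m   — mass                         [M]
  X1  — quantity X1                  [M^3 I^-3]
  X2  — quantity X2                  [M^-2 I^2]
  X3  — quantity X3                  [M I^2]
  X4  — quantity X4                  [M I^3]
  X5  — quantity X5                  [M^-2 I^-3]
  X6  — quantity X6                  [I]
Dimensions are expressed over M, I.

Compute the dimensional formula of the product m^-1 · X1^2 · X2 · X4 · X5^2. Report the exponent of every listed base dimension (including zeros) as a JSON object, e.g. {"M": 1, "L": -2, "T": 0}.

Write exponents as rows M,I / cols i,m,X1,X2,X3,X4,X5,X6:
  M: [ 0  1  3 -2  1  1 -2  0]
  I: [ 1  0 -3  2  2  3 -3  1]
  [M]: (-1)·1+(2)·3+(1)·-2+(1)·1+(2)·-2 = 0
  [I]: (-1)·0+(2)·-3+(1)·2+(1)·3+(2)·-3 = -7
⇒ I^-7

{"M": 0, "I": -7}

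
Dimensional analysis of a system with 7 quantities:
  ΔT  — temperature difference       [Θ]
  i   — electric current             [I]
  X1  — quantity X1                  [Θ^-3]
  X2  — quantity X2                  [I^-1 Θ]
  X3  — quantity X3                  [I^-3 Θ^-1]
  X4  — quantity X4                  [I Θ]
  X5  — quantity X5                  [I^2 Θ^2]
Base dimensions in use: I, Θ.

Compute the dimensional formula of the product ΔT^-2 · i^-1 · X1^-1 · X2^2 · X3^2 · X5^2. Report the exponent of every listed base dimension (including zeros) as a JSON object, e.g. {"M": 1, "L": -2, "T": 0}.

{"I": -5, "Θ": 5}

Dimensional matrix (I×Θ by ΔT×i×X1×X2×X3×X4×X5):
  I: [ 0  1  0 -1 -3  1  2]
  Θ: [ 1  0 -3  1 -1  1  2]
  [I]: (-2)·0+(-1)·1+(-1)·0+(2)·-1+(2)·-3+(2)·2 = -5
  [Θ]: (-2)·1+(-1)·0+(-1)·-3+(2)·1+(2)·-1+(2)·2 = 5
⇒ I^-5 Θ^5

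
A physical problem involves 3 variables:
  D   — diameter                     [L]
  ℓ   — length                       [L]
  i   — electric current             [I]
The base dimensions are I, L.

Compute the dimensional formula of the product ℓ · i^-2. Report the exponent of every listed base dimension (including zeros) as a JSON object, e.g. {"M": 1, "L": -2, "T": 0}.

{"I": -2, "L": 1}

Write exponents as rows I,L / cols D,ℓ,i:
  I: [ 0  0  1]
  L: [ 1  1  0]
  [I]: (1)·0+(-2)·1 = -2
  [L]: (1)·1+(-2)·0 = 1
⇒ I^-2 L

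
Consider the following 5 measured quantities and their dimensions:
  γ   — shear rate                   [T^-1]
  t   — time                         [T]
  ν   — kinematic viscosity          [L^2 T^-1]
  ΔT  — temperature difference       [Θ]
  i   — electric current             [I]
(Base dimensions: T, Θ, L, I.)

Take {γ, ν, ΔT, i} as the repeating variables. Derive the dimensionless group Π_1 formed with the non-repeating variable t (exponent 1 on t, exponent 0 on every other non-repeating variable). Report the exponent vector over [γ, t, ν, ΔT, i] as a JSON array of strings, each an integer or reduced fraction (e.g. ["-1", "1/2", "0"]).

Exponent matrix [T,Θ,L,I] × [γ,t,ν,ΔT,i]:
  T: [-1  1 -1  0  0]
  Θ: [ 0  0  0  1  0]
  L: [ 0  0  2  0  0]
  I: [ 0  0  0  0  1]
Row reduction gives pivot columns γ,ν,ΔT,i; rank = 4
Pivot set = {γ,ν,ΔT,i}, free = {t}
RREF:
  r0: [   1   -1    0    0    0]
  r1: [   0    0    1    0    0]
  r2: [   0    0    0    1    0]
  r3: [   0    0    0    0    1]
Fix exponent of t at 1; solve each RREF row for its pivot's exponent:
  r0: exp(γ) + (-1)·1 = 0 ⇒ exp(γ) = 1
  r1: exp(ν) + (0)·1 = 0 ⇒ exp(ν) = 0
  r2: exp(ΔT) + (0)·1 = 0 ⇒ exp(ΔT) = 0
  r3: exp(i) + (0)·1 = 0 ⇒ exp(i) = 0
Π_1 = γ · t

["1", "1", "0", "0", "0"]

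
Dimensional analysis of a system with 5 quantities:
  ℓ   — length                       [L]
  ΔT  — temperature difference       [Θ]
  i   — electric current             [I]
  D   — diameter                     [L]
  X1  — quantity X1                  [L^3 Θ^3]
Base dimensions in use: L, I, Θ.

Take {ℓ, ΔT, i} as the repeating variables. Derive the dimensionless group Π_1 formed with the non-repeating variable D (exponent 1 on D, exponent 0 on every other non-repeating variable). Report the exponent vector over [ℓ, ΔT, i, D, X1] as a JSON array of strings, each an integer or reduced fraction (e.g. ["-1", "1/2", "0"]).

["-1", "0", "0", "1", "0"]

Write exponents as rows L,I,Θ / cols ℓ,ΔT,i,D,X1:
  L: [ 1  0  0  1  3]
  I: [ 0  0  1  0  0]
  Θ: [ 0  1  0  0  3]
RREF → pivots at {ℓ,ΔT,i} ⇒ r = 3
Pivot set = {ℓ,ΔT,i}, free = {D,X1}
RREF:
  r0: [   1    0    0    1    3]
  r1: [   0    1    0    0    3]
  r2: [   0    0    1    0    0]
Fix exponent of D at 1, X1 at 0; solve each RREF row for its pivot's exponent:
  r0: exp(ℓ) + (1)·1 = 0 ⇒ exp(ℓ) = -1
  r1: exp(ΔT) + (0)·1 = 0 ⇒ exp(ΔT) = 0
  r2: exp(i) + (0)·1 = 0 ⇒ exp(i) = 0
Π_1 = ℓ^-1 · D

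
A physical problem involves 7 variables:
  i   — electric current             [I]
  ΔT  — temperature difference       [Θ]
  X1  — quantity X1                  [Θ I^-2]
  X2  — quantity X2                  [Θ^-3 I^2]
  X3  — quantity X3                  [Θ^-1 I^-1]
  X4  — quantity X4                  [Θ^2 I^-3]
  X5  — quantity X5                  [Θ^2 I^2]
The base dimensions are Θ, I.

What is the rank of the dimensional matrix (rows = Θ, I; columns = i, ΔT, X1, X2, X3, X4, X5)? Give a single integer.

2

Write exponents as rows Θ,I / cols i,ΔT,X1,X2,X3,X4,X5:
  Θ: [ 0  1  1 -3 -1  2  2]
  I: [ 1  0 -2  2 -1 -3  2]
RREF → pivots at {i,ΔT} ⇒ r = 2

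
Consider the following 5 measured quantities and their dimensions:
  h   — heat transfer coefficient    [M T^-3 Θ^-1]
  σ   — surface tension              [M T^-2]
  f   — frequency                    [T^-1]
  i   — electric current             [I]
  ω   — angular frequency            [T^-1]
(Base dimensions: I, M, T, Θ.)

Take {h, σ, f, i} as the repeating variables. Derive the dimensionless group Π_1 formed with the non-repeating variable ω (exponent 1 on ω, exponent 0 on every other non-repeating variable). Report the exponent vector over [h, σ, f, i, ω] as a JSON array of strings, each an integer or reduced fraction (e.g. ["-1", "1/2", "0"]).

["0", "0", "-1", "0", "1"]

Exponent matrix [I,M,T,Θ] × [h,σ,f,i,ω]:
  I: [ 0  0  0  1  0]
  M: [ 1  1  0  0  0]
  T: [-3 -2 -1  0 -1]
  Θ: [-1  0  0  0  0]
RREF → pivots at {h,σ,f,i} ⇒ r = 4
Repeat: h,σ,f,i; free: ω
RREF:
  r0: [   1    0    0    0    0]
  r1: [   0    1    0    0    0]
  r2: [   0    0    1    0    1]
  r3: [   0    0    0    1    0]
Fix exponent of ω at 1; solve each RREF row for its pivot's exponent:
  r0: exp(h) + (0)·1 = 0 ⇒ exp(h) = 0
  r1: exp(σ) + (0)·1 = 0 ⇒ exp(σ) = 0
  r2: exp(f) + (1)·1 = 0 ⇒ exp(f) = -1
  r3: exp(i) + (0)·1 = 0 ⇒ exp(i) = 0
Π_1 = f^-1 · ω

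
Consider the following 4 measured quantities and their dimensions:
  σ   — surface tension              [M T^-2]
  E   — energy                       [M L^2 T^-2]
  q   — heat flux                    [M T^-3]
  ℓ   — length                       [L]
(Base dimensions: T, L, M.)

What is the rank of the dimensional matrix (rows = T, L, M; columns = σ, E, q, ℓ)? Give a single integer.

3

Exponent matrix [T,L,M] × [σ,E,q,ℓ]:
  T: [-2 -2 -3  0]
  L: [ 0  2  0  1]
  M: [ 1  1  1  0]
Row reduction gives pivot columns σ,E,q; rank = 3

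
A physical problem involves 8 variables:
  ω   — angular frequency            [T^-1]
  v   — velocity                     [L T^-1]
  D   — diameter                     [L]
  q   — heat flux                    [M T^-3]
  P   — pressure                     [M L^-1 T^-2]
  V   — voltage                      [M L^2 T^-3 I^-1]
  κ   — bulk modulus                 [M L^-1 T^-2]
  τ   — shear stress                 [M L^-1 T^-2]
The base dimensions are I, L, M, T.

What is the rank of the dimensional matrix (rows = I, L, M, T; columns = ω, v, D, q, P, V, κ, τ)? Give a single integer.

Dimensional matrix (I×L×M×T by ω×v×D×q×P×V×κ×τ):
  I: [ 0  0  0  0  0 -1  0  0]
  L: [ 0  1  1  0 -1  2 -1 -1]
  M: [ 0  0  0  1  1  1  1  1]
  T: [-1 -1  0 -3 -2 -3 -2 -2]
Row reduction gives pivot columns ω,v,q,V; rank = 4

4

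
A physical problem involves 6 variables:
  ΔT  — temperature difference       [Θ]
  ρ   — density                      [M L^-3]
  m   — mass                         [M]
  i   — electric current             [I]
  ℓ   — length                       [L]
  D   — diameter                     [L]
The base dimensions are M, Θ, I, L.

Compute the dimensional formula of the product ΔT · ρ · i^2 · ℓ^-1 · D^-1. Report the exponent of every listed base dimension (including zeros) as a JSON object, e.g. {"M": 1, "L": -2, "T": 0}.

Dimensional matrix (M×Θ×I×L by ΔT×ρ×m×i×ℓ×D):
  M: [ 0  1  1  0  0  0]
  Θ: [ 1  0  0  0  0  0]
  I: [ 0  0  0  1  0  0]
  L: [ 0 -3  0  0  1  1]
  [M]: (1)·0+(1)·1+(2)·0+(-1)·0+(-1)·0 = 1
  [Θ]: (1)·1+(1)·0+(2)·0+(-1)·0+(-1)·0 = 1
  [I]: (1)·0+(1)·0+(2)·1+(-1)·0+(-1)·0 = 2
  [L]: (1)·0+(1)·-3+(2)·0+(-1)·1+(-1)·1 = -5
⇒ M Θ I^2 L^-5

{"M": 1, "Θ": 1, "I": 2, "L": -5}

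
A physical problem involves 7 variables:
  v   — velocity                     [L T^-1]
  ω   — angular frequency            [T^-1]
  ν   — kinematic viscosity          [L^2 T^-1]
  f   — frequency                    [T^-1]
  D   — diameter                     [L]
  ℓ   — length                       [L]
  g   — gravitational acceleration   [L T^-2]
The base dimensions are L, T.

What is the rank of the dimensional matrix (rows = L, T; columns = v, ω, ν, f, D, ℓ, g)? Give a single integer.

Exponent matrix [L,T] × [v,ω,ν,f,D,ℓ,g]:
  L: [ 1  0  2  0  1  1  1]
  T: [-1 -1 -1 -1  0  0 -2]
Row reduction gives pivot columns v,ω; rank = 2

2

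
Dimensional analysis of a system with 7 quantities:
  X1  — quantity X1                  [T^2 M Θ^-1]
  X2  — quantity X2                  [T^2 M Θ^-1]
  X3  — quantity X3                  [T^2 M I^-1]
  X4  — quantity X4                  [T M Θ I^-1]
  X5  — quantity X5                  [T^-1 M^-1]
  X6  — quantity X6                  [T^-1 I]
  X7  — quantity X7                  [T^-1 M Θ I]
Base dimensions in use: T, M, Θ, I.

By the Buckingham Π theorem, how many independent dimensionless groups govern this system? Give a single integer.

4

Dimensional matrix (T×M×Θ×I by X1×X2×X3×X4×X5×X6×X7):
  T: [ 2  2  2  1 -1 -1 -1]
  M: [ 1  1  1  1 -1  0  1]
  Θ: [-1 -1  0  1  0  0  1]
  I: [ 0  0 -1 -1  0  1  1]
Row reduction gives pivot columns X1,X3,X4; rank = 3
n=7, r=3 ⇒ 4 dimensionless groups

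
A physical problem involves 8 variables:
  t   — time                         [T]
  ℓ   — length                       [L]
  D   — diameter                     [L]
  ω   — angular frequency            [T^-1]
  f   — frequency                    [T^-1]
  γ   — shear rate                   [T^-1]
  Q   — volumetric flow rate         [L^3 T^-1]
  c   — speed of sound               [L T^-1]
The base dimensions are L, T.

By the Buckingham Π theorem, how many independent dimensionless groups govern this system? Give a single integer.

Dimensional matrix (L×T by t×ℓ×D×ω×f×γ×Q×c):
  L: [ 0  1  1  0  0  0  3  1]
  T: [ 1  0  0 -1 -1 -1 -1 -1]
RREF → pivots at {t,ℓ} ⇒ r = 2
8 vars − rank 2 = 6 Π groups

6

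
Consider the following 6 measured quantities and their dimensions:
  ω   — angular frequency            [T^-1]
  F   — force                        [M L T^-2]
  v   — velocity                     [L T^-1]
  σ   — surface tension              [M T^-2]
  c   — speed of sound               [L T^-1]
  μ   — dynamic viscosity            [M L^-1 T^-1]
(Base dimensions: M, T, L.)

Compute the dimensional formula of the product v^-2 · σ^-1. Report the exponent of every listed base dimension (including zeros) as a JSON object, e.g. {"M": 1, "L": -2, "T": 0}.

Dimensional matrix (M×T×L by ω×F×v×σ×c×μ):
  M: [ 0  1  0  1  0  1]
  T: [-1 -2 -1 -2 -1 -1]
  L: [ 0  1  1  0  1 -1]
  [M]: (-2)·0+(-1)·1 = -1
  [T]: (-2)·-1+(-1)·-2 = 4
  [L]: (-2)·1+(-1)·0 = -2
⇒ M^-1 T^4 L^-2

{"M": -1, "T": 4, "L": -2}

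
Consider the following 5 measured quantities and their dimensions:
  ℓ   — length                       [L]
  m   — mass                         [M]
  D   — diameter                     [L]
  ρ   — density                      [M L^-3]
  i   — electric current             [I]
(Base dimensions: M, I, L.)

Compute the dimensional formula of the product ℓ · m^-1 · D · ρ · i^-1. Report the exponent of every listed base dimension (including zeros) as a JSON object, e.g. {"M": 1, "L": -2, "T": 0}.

Exponent matrix [M,I,L] × [ℓ,m,D,ρ,i]:
  M: [ 0  1  0  1  0]
  I: [ 0  0  0  0  1]
  L: [ 1  0  1 -3  0]
  [M]: (1)·0+(-1)·1+(1)·0+(1)·1+(-1)·0 = 0
  [I]: (1)·0+(-1)·0+(1)·0+(1)·0+(-1)·1 = -1
  [L]: (1)·1+(-1)·0+(1)·1+(1)·-3+(-1)·0 = -1
⇒ I^-1 L^-1

{"M": 0, "I": -1, "L": -1}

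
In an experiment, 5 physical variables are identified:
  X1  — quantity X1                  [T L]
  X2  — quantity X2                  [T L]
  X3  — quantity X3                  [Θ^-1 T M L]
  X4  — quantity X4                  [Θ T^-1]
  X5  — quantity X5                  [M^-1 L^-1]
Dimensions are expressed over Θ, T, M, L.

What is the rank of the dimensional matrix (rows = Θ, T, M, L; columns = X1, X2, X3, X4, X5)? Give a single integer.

Exponent matrix [Θ,T,M,L] × [X1,X2,X3,X4,X5]:
  Θ: [ 0  0 -1  1  0]
  T: [ 1  1  1 -1  0]
  M: [ 0  0  1  0 -1]
  L: [ 1  1  1  0 -1]
RREF → pivots at {X1,X3,X4} ⇒ r = 3

3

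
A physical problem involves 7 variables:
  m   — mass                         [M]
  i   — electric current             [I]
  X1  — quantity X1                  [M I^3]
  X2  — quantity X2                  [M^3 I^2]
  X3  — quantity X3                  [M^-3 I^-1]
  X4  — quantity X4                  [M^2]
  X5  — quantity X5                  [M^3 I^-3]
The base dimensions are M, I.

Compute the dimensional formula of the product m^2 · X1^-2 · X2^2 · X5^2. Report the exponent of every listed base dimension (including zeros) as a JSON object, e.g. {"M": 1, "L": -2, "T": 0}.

Exponent matrix [M,I] × [m,i,X1,X2,X3,X4,X5]:
  M: [ 1  0  1  3 -3  2  3]
  I: [ 0  1  3  2 -1  0 -3]
  [M]: (2)·1+(-2)·1+(2)·3+(2)·3 = 12
  [I]: (2)·0+(-2)·3+(2)·2+(2)·-3 = -8
⇒ M^12 I^-8

{"M": 12, "I": -8}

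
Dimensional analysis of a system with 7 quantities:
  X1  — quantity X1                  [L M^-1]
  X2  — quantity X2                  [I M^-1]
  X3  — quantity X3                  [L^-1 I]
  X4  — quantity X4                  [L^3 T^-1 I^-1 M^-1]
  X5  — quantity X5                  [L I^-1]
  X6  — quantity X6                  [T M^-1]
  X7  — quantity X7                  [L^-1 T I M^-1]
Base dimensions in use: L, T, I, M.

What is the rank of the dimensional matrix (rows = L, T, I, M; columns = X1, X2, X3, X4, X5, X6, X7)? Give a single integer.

3

Write exponents as rows L,T,I,M / cols X1,X2,X3,X4,X5,X6,X7:
  L: [ 1  0 -1  3  1  0 -1]
  T: [ 0  0  0 -1  0  1  1]
  I: [ 0  1  1 -1 -1  0  1]
  M: [-1 -1  0 -1  0 -1 -1]
RREF → pivots at {X1,X2,X4} ⇒ r = 3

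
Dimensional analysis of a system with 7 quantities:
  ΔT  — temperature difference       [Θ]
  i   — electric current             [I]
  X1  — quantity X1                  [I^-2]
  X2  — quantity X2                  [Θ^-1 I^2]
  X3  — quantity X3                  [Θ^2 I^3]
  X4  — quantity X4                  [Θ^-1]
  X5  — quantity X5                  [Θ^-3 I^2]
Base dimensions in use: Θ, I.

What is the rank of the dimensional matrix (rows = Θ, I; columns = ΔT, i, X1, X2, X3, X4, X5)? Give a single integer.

Exponent matrix [Θ,I] × [ΔT,i,X1,X2,X3,X4,X5]:
  Θ: [ 1  0  0 -1  2 -1 -3]
  I: [ 0  1 -2  2  3  0  2]
Echelon form has 2 nonzero rows (pivots: ΔT,i)

2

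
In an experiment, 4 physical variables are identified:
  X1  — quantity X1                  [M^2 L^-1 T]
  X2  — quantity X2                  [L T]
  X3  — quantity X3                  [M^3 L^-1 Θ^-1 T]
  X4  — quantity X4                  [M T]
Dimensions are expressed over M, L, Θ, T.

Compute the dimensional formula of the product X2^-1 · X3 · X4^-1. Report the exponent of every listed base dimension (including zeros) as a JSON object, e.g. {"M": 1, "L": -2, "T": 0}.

{"M": 2, "L": -2, "Θ": -1, "T": -1}

Dimensional matrix (M×L×Θ×T by X1×X2×X3×X4):
  M: [ 2  0  3  1]
  L: [-1  1 -1  0]
  Θ: [ 0  0 -1  0]
  T: [ 1  1  1  1]
  [M]: (-1)·0+(1)·3+(-1)·1 = 2
  [L]: (-1)·1+(1)·-1+(-1)·0 = -2
  [Θ]: (-1)·0+(1)·-1+(-1)·0 = -1
  [T]: (-1)·1+(1)·1+(-1)·1 = -1
⇒ M^2 L^-2 Θ^-1 T^-1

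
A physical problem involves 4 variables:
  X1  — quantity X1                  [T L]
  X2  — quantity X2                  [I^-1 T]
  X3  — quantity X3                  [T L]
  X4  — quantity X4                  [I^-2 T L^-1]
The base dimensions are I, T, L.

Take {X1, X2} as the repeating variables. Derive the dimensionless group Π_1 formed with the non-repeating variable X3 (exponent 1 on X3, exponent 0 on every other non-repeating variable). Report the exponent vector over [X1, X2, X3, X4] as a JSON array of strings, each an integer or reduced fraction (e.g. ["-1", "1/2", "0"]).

Write exponents as rows I,T,L / cols X1,X2,X3,X4:
  I: [ 0 -1  0 -2]
  T: [ 1  1  1  1]
  L: [ 1  0  1 -1]
Row reduction gives pivot columns X1,X2; rank = 2
Repeat: X1,X2; free: X3,X4
RREF:
  r0: [   1    0    1   -1]
  r1: [   0    1    0    2]
  r2: [   0    0    0    0]
Fix exponent of X3 at 1, X4 at 0; solve each RREF row for its pivot's exponent:
  r0: exp(X1) + (1)·1 = 0 ⇒ exp(X1) = -1
  r1: exp(X2) + (0)·1 = 0 ⇒ exp(X2) = 0
Π_1 = X1^-1 · X3

["-1", "0", "1", "0"]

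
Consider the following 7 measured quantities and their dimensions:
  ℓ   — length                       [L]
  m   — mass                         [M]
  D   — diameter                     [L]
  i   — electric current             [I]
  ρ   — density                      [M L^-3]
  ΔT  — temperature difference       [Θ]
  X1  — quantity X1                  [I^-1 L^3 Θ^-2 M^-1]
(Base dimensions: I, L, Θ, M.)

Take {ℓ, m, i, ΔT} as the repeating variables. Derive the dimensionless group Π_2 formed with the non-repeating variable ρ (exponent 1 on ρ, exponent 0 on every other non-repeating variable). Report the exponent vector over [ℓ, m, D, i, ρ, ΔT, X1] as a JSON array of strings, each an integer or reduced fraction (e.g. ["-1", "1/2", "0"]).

["3", "-1", "0", "0", "1", "0", "0"]

Exponent matrix [I,L,Θ,M] × [ℓ,m,D,i,ρ,ΔT,X1]:
  I: [ 0  0  0  1  0  0 -1]
  L: [ 1  0  1  0 -3  0  3]
  Θ: [ 0  0  0  0  0  1 -2]
  M: [ 0  1  0  0  1  0 -1]
Row reduction gives pivot columns ℓ,m,i,ΔT; rank = 4
Repeat: ℓ,m,i,ΔT; free: D,ρ,X1
RREF:
  r0: [   1    0    1    0   -3    0    3]
  r1: [   0    1    0    0    1    0   -1]
  r2: [   0    0    0    1    0    0   -1]
  r3: [   0    0    0    0    0    1   -2]
Fix exponent of ρ at 1, D at 0, X1 at 0; solve each RREF row for its pivot's exponent:
  r0: exp(ℓ) + (-3)·1 = 0 ⇒ exp(ℓ) = 3
  r1: exp(m) + (1)·1 = 0 ⇒ exp(m) = -1
  r2: exp(i) + (0)·1 = 0 ⇒ exp(i) = 0
  r3: exp(ΔT) + (0)·1 = 0 ⇒ exp(ΔT) = 0
Π_2 = ℓ^3 · m^-1 · ρ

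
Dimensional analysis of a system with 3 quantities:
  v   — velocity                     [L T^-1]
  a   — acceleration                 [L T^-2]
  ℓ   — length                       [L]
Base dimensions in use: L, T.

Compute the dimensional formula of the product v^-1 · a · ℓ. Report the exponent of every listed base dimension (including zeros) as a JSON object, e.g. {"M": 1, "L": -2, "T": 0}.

Dimensional matrix (L×T by v×a×ℓ):
  L: [ 1  1  1]
  T: [-1 -2  0]
  [L]: (-1)·1+(1)·1+(1)·1 = 1
  [T]: (-1)·-1+(1)·-2+(1)·0 = -1
⇒ L T^-1

{"L": 1, "T": -1}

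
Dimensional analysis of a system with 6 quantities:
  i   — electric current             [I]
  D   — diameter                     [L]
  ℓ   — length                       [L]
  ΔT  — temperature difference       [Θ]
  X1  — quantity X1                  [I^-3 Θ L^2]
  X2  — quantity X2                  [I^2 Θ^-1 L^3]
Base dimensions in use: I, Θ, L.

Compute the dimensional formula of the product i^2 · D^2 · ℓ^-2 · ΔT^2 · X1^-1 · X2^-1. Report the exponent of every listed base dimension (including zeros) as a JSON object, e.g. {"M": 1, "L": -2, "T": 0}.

Dimensional matrix (I×Θ×L by i×D×ℓ×ΔT×X1×X2):
  I: [ 1  0  0  0 -3  2]
  Θ: [ 0  0  0  1  1 -1]
  L: [ 0  1  1  0  2  3]
  [I]: (2)·1+(2)·0+(-2)·0+(2)·0+(-1)·-3+(-1)·2 = 3
  [Θ]: (2)·0+(2)·0+(-2)·0+(2)·1+(-1)·1+(-1)·-1 = 2
  [L]: (2)·0+(2)·1+(-2)·1+(2)·0+(-1)·2+(-1)·3 = -5
⇒ I^3 Θ^2 L^-5

{"I": 3, "Θ": 2, "L": -5}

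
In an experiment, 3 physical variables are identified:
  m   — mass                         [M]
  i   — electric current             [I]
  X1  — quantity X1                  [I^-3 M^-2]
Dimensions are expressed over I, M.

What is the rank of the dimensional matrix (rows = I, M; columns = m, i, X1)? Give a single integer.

2

Dimensional matrix (I×M by m×i×X1):
  I: [ 0  1 -3]
  M: [ 1  0 -2]
RREF → pivots at {m,i} ⇒ r = 2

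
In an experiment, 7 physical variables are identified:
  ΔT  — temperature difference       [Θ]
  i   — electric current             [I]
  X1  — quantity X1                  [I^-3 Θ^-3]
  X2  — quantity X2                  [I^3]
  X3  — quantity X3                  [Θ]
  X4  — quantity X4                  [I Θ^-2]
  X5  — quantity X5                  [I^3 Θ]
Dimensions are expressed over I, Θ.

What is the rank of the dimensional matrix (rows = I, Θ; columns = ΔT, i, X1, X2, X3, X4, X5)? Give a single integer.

2

Exponent matrix [I,Θ] × [ΔT,i,X1,X2,X3,X4,X5]:
  I: [ 0  1 -3  3  0  1  3]
  Θ: [ 1  0 -3  0  1 -2  1]
RREF → pivots at {ΔT,i} ⇒ r = 2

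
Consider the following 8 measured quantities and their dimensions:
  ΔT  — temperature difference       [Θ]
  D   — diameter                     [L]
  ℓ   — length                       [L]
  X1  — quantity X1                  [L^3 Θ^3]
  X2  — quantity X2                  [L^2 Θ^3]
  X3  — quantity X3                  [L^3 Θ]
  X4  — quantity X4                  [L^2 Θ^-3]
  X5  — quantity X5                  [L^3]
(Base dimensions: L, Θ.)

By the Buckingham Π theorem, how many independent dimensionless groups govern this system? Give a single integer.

6

Exponent matrix [L,Θ] × [ΔT,D,ℓ,X1,X2,X3,X4,X5]:
  L: [ 0  1  1  3  2  3  2  3]
  Θ: [ 1  0  0  3  3  1 -3  0]
Row reduction gives pivot columns ΔT,D; rank = 2
8 vars − rank 2 = 6 Π groups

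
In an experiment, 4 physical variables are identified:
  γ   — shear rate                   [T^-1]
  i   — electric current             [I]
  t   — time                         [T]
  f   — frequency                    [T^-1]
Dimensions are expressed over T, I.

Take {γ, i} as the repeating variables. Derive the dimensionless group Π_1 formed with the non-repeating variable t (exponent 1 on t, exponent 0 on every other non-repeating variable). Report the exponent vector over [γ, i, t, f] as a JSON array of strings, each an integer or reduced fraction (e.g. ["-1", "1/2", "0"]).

Write exponents as rows T,I / cols γ,i,t,f:
  T: [-1  0  1 -1]
  I: [ 0  1  0  0]
Echelon form has 2 nonzero rows (pivots: γ,i)
Repeat: γ,i; free: t,f
RREF:
  r0: [   1    0   -1    1]
  r1: [   0    1    0    0]
Fix exponent of t at 1, f at 0; solve each RREF row for its pivot's exponent:
  r0: exp(γ) + (-1)·1 = 0 ⇒ exp(γ) = 1
  r1: exp(i) + (0)·1 = 0 ⇒ exp(i) = 0
Π_1 = γ · t

["1", "0", "1", "0"]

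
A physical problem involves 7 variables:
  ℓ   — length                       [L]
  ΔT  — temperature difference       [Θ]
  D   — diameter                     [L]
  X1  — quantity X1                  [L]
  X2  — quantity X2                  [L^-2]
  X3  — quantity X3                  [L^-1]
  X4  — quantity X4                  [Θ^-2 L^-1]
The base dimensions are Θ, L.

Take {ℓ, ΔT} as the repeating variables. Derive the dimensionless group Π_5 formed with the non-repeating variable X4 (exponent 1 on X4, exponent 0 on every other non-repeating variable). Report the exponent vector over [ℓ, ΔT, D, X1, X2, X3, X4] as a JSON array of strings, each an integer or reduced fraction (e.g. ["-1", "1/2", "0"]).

Exponent matrix [Θ,L] × [ℓ,ΔT,D,X1,X2,X3,X4]:
  Θ: [ 0  1  0  0  0  0 -2]
  L: [ 1  0  1  1 -2 -1 -1]
Echelon form has 2 nonzero rows (pivots: ℓ,ΔT)
Pivot set = {ℓ,ΔT}, free = {D,X1,X2,X3,X4}
RREF:
  r0: [   1    0    1    1   -2   -1   -1]
  r1: [   0    1    0    0    0    0   -2]
Fix exponent of X4 at 1, D at 0, X1 at 0, X2 at 0, X3 at 0; solve each RREF row for its pivot's exponent:
  r0: exp(ℓ) + (-1)·1 = 0 ⇒ exp(ℓ) = 1
  r1: exp(ΔT) + (-2)·1 = 0 ⇒ exp(ΔT) = 2
Π_5 = ℓ · ΔT^2 · X4

["1", "2", "0", "0", "0", "0", "1"]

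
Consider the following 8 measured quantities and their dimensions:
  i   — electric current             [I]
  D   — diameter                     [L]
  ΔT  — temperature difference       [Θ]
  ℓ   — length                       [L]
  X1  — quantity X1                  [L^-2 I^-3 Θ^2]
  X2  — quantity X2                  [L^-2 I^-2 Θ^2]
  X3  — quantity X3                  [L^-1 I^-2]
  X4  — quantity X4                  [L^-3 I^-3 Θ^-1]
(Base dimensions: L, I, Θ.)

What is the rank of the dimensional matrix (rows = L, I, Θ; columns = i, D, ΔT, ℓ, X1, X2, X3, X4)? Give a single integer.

Write exponents as rows L,I,Θ / cols i,D,ΔT,ℓ,X1,X2,X3,X4:
  L: [ 0  1  0  1 -2 -2 -1 -3]
  I: [ 1  0  0  0 -3 -2 -2 -3]
  Θ: [ 0  0  1  0  2  2  0 -1]
Row reduction gives pivot columns i,D,ΔT; rank = 3

3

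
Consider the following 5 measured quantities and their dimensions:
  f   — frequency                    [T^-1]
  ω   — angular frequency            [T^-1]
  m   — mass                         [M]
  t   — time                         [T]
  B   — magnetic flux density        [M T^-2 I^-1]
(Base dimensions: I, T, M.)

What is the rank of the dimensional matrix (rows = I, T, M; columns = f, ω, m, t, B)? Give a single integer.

3

Exponent matrix [I,T,M] × [f,ω,m,t,B]:
  I: [ 0  0  0  0 -1]
  T: [-1 -1  0  1 -2]
  M: [ 0  0  1  0  1]
RREF → pivots at {f,m,B} ⇒ r = 3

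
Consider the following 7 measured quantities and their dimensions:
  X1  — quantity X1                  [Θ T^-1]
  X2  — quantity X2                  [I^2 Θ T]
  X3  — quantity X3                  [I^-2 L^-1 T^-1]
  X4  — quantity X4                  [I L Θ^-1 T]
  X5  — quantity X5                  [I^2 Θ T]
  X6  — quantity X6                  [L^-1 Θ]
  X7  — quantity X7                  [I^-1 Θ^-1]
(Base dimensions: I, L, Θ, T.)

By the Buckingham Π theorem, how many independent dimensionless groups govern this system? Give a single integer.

Dimensional matrix (I×L×Θ×T by X1×X2×X3×X4×X5×X6×X7):
  I: [ 0  2 -2  1  2  0 -1]
  L: [ 0  0 -1  1  0 -1  0]
  Θ: [ 1  1  0 -1  1  1 -1]
  T: [-1  1 -1  1  1  0  0]
RREF → pivots at {X1,X2,X3} ⇒ r = 3
Π count = n − r = 7 − 3 = 4

4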